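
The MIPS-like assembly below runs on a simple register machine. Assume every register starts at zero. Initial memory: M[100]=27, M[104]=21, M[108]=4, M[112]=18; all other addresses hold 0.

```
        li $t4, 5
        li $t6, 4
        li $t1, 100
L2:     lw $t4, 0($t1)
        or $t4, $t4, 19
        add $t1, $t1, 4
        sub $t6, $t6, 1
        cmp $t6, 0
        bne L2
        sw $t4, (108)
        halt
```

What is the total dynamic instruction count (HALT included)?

29

$t4=5
$t6=4
$t1=100
$t4=M[100]=27
$t4=27|19=27
$t1=100+4=104
$t6=4-1=3
cmp $t6, 0  (cmp 3,0)
bne L2: taken
$t4=M[104]=21
$t4=21|19=23
$t1=104+4=108
$t6=3-1=2
cmp $t6, 0  (cmp 2,0)
bne L2: taken
$t4=M[108]=4
$t4=4|19=23
$t1=108+4=112
$t6=2-1=1
cmp $t6, 0  (cmp 1,0)
bne L2: taken
$t4=M[112]=18
$t4=18|19=19
$t1=112+4=116
$t6=1-1=0
cmp $t6, 0  (cmp 0,0)
bne L2: not taken
sw $t4, (108) → M[108]=19
halt.
Total executed instructions: 29.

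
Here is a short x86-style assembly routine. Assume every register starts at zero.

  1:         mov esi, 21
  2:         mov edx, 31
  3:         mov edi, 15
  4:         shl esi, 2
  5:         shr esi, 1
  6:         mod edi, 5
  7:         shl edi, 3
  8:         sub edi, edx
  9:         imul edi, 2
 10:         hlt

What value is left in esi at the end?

42

mov esi, 21 → esi=21
mov edx, 31 → edx=31
mov edi, 15 → edi=15
shl esi, 2 → esi=21<<2=84
shr esi, 1 → esi=84>>1=42
mod edi, 5 → edi=15%5=0
shl edi, 3 → edi=0<<3=0
sub edi, edx → edi=0-31=-31
imul edi, 2 → edi=(-31)*2=-62
halt.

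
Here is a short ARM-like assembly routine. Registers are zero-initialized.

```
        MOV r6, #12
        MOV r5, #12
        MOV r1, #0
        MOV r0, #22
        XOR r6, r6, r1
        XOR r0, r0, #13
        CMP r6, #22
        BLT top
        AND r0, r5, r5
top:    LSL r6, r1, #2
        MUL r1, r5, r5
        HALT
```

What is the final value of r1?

144

after MOV r6, #12: r6=12
after MOV r5, #12: r5=12
after MOV r1, #0: r1=0
after MOV r0, #22: r0=22
after XOR r6, r6, r1: r6=12^0=12
after XOR r0, r0, #13: r0=22^13=27
CMP r6, #22  (cmp 12,22)
BLT top: taken
after LSL r6, r1, #2: r6=0<<2=0
after MUL r1, r5, r5: r1=12*12=144
halt.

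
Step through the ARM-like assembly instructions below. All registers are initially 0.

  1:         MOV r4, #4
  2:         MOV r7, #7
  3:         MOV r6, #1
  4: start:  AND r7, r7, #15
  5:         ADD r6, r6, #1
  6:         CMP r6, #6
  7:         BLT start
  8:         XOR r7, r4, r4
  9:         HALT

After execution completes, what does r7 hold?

0

r4=4
r7=7
r6=1
r7=7&15=7
r6=1+1=2
CMP r6, #6  (cmp 2,6)
BLT start: taken
r7=7&15=7
r6=2+1=3
CMP r6, #6  (cmp 3,6)
BLT start: taken
r7=7&15=7
r6=3+1=4
CMP r6, #6  (cmp 4,6)
BLT start: taken
r7=7&15=7
r6=4+1=5
CMP r6, #6  (cmp 5,6)
BLT start: taken
r7=7&15=7
r6=5+1=6
CMP r6, #6  (cmp 6,6)
BLT start: not taken
r7=4^4=0
halt.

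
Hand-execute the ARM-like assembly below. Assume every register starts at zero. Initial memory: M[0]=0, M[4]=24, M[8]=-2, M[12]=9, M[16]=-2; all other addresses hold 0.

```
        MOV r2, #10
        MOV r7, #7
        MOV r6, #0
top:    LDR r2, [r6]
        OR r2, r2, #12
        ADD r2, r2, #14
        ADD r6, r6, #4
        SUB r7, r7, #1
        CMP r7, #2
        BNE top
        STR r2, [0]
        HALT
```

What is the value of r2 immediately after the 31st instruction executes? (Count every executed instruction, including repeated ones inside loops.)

MOV r2, #10 → r2=10
MOV r7, #7 → r7=7
MOV r6, #0 → r6=0
LDR r2, [r6] → r2=M[0]=0
OR r2, r2, #12 → r2=0|12=12
ADD r2, r2, #14 → r2=12+14=26
ADD r6, r6, #4 → r6=0+4=4
SUB r7, r7, #1 → r7=7-1=6
CMP r7, #2  (cmp 6,2)
BNE top: taken
LDR r2, [r6] → r2=M[4]=24
OR r2, r2, #12 → r2=24|12=28
ADD r2, r2, #14 → r2=28+14=42
ADD r6, r6, #4 → r6=4+4=8
SUB r7, r7, #1 → r7=6-1=5
CMP r7, #2  (cmp 5,2)
BNE top: taken
LDR r2, [r6] → r2=M[8]=-2
OR r2, r2, #12 → r2=(-2)|12=-2
ADD r2, r2, #14 → r2=(-2)+14=12
ADD r6, r6, #4 → r6=8+4=12
SUB r7, r7, #1 → r7=5-1=4
CMP r7, #2  (cmp 4,2)
BNE top: taken
LDR r2, [r6] → r2=M[12]=9
OR r2, r2, #12 → r2=9|12=13
ADD r2, r2, #14 → r2=13+14=27
ADD r6, r6, #4 → r6=12+4=16
SUB r7, r7, #1 → r7=4-1=3
CMP r7, #2  (cmp 3,2)
BNE top: taken
After step 31: r2 = 27.

27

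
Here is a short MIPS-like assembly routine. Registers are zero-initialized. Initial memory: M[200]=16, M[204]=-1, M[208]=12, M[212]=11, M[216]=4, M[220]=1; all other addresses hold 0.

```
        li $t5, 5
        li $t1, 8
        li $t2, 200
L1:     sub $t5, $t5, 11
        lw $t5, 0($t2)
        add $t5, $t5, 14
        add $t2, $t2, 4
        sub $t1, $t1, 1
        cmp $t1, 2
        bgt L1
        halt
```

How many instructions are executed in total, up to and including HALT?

46

after li $t5, 5: $t5=5
after li $t1, 8: $t1=8
after li $t2, 200: $t2=200
after sub $t5, $t5, 11: $t5=5-11=-6
after lw $t5, 0($t2): $t5=M[200]=16
after add $t5, $t5, 14: $t5=16+14=30
after add $t2, $t2, 4: $t2=200+4=204
after sub $t1, $t1, 1: $t1=8-1=7
cmp $t1, 2  (cmp 7,2)
bgt L1: taken
after sub $t5, $t5, 11: $t5=30-11=19
after lw $t5, 0($t2): $t5=M[204]=-1
after add $t5, $t5, 14: $t5=(-1)+14=13
after add $t2, $t2, 4: $t2=204+4=208
after sub $t1, $t1, 1: $t1=7-1=6
cmp $t1, 2  (cmp 6,2)
bgt L1: taken
after sub $t5, $t5, 11: $t5=13-11=2
after lw $t5, 0($t2): $t5=M[208]=12
after add $t5, $t5, 14: $t5=12+14=26
after add $t2, $t2, 4: $t2=208+4=212
after sub $t1, $t1, 1: $t1=6-1=5
cmp $t1, 2  (cmp 5,2)
bgt L1: taken
after sub $t5, $t5, 11: $t5=26-11=15
after lw $t5, 0($t2): $t5=M[212]=11
after add $t5, $t5, 14: $t5=11+14=25
after add $t2, $t2, 4: $t2=212+4=216
after sub $t1, $t1, 1: $t1=5-1=4
cmp $t1, 2  (cmp 4,2)
bgt L1: taken
after sub $t5, $t5, 11: $t5=25-11=14
after lw $t5, 0($t2): $t5=M[216]=4
after add $t5, $t5, 14: $t5=4+14=18
after add $t2, $t2, 4: $t2=216+4=220
after sub $t1, $t1, 1: $t1=4-1=3
cmp $t1, 2  (cmp 3,2)
bgt L1: taken
after sub $t5, $t5, 11: $t5=18-11=7
after lw $t5, 0($t2): $t5=M[220]=1
after add $t5, $t5, 14: $t5=1+14=15
after add $t2, $t2, 4: $t2=220+4=224
after sub $t1, $t1, 1: $t1=3-1=2
cmp $t1, 2  (cmp 2,2)
bgt L1: not taken
halt.
Total executed instructions: 46.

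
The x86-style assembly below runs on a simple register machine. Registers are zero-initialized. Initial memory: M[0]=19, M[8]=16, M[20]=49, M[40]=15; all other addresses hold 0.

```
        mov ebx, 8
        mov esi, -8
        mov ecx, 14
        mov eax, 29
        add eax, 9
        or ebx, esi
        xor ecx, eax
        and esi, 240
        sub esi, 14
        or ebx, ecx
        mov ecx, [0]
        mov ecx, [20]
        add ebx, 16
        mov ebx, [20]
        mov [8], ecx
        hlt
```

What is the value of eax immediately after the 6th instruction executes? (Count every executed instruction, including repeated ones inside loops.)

ebx=8
esi=-8
ecx=14
eax=29
eax=29+9=38
ebx=8|(-8)=-8
After step 6: eax = 38.

38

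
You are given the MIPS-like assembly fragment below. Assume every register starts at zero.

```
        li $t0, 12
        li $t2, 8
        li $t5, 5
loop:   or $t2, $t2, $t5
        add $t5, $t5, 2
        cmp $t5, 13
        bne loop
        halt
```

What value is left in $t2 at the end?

li $t0, 12 → $t0=12
li $t2, 8 → $t2=8
li $t5, 5 → $t5=5
or $t2, $t2, $t5 → $t2=8|5=13
add $t5, $t5, 2 → $t5=5+2=7
cmp $t5, 13  (cmp 7,13)
bne loop: taken
or $t2, $t2, $t5 → $t2=13|7=15
add $t5, $t5, 2 → $t5=7+2=9
cmp $t5, 13  (cmp 9,13)
bne loop: taken
or $t2, $t2, $t5 → $t2=15|9=15
add $t5, $t5, 2 → $t5=9+2=11
cmp $t5, 13  (cmp 11,13)
bne loop: taken
or $t2, $t2, $t5 → $t2=15|11=15
add $t5, $t5, 2 → $t5=11+2=13
cmp $t5, 13  (cmp 13,13)
bne loop: not taken
halt.

15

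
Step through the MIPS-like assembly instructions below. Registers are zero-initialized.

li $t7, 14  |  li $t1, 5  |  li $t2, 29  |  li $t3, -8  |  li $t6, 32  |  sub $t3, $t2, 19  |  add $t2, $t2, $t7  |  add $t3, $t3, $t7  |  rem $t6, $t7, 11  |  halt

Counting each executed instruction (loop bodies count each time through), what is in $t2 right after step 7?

43

$t7=14
$t1=5
$t2=29
$t3=-8
$t6=32
$t3=29-19=10
$t2=29+14=43
After step 7: $t2 = 43.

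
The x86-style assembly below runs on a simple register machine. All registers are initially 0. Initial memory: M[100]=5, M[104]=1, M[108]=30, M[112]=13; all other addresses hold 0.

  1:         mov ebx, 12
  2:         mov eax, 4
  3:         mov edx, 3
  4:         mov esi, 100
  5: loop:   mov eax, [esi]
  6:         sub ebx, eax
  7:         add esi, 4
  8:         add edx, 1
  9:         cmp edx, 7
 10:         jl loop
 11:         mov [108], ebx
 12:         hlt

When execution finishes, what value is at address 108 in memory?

-37

ebx=12
eax=4
edx=3
esi=100
eax=M[100]=5
ebx=12-5=7
esi=100+4=104
edx=3+1=4
cmp edx, 7  (cmp 4,7)
jl loop: taken
eax=M[104]=1
ebx=7-1=6
esi=104+4=108
edx=4+1=5
cmp edx, 7  (cmp 5,7)
jl loop: taken
eax=M[108]=30
ebx=6-30=-24
esi=108+4=112
edx=5+1=6
cmp edx, 7  (cmp 6,7)
jl loop: taken
eax=M[112]=13
ebx=(-24)-13=-37
esi=112+4=116
edx=6+1=7
cmp edx, 7  (cmp 7,7)
jl loop: not taken
mov [108], ebx → M[108]=-37
halt.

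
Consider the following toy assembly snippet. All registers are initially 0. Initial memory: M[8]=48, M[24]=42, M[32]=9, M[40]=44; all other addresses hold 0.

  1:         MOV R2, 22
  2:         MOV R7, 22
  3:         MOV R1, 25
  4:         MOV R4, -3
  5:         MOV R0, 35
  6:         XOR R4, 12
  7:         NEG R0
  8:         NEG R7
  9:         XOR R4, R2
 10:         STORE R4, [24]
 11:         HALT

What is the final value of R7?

after MOV R2, 22: R2=22
after MOV R7, 22: R7=22
after MOV R1, 25: R1=25
after MOV R4, -3: R4=-3
after MOV R0, 35: R0=35
after XOR R4, 12: R4=(-3)^12=-15
after NEG R0: R0=-(35)=-35
after NEG R7: R7=-(22)=-22
after XOR R4, R2: R4=(-15)^22=-25
STORE R4, [24] → M[24]=-25
halt.

-22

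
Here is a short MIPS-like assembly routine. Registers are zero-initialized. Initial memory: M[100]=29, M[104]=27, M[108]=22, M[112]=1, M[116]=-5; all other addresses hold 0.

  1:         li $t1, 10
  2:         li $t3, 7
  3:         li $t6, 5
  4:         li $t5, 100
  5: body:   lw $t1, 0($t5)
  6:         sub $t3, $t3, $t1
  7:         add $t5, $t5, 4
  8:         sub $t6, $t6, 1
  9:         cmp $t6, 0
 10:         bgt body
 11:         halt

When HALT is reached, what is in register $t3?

$t1=10
$t3=7
$t6=5
$t5=100
$t1=M[100]=29
$t3=7-29=-22
$t5=100+4=104
$t6=5-1=4
cmp $t6, 0  (cmp 4,0)
bgt body: taken
$t1=M[104]=27
$t3=(-22)-27=-49
$t5=104+4=108
$t6=4-1=3
cmp $t6, 0  (cmp 3,0)
bgt body: taken
$t1=M[108]=22
$t3=(-49)-22=-71
$t5=108+4=112
$t6=3-1=2
cmp $t6, 0  (cmp 2,0)
bgt body: taken
$t1=M[112]=1
$t3=(-71)-1=-72
$t5=112+4=116
$t6=2-1=1
cmp $t6, 0  (cmp 1,0)
bgt body: taken
$t1=M[116]=-5
$t3=(-72)-(-5)=-67
$t5=116+4=120
$t6=1-1=0
cmp $t6, 0  (cmp 0,0)
bgt body: not taken
halt.

-67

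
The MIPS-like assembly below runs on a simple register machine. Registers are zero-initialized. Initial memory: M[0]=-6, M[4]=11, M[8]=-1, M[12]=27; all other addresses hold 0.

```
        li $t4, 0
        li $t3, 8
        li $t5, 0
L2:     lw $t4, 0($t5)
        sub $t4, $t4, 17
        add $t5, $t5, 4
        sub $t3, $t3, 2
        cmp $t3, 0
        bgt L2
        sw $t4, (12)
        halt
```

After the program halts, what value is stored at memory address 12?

10

$t4=0
$t3=8
$t5=0
$t4=M[0]=-6
$t4=(-6)-17=-23
$t5=0+4=4
$t3=8-2=6
cmp $t3, 0  (cmp 6,0)
bgt L2: taken
$t4=M[4]=11
$t4=11-17=-6
$t5=4+4=8
$t3=6-2=4
cmp $t3, 0  (cmp 4,0)
bgt L2: taken
$t4=M[8]=-1
$t4=(-1)-17=-18
$t5=8+4=12
$t3=4-2=2
cmp $t3, 0  (cmp 2,0)
bgt L2: taken
$t4=M[12]=27
$t4=27-17=10
$t5=12+4=16
$t3=2-2=0
cmp $t3, 0  (cmp 0,0)
bgt L2: not taken
sw $t4, (12) → M[12]=10
halt.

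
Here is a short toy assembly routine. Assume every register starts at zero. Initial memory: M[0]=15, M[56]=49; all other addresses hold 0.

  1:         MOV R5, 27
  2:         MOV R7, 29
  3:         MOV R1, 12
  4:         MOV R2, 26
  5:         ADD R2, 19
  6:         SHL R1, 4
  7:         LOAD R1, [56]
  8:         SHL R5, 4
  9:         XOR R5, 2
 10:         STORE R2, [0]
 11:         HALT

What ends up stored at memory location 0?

45

R5=27
R7=29
R1=12
R2=26
R2=26+19=45
R1=12<<4=192
R1=M[56]=49
R5=27<<4=432
R5=432^2=434
STORE R2, [0] → M[0]=45
halt.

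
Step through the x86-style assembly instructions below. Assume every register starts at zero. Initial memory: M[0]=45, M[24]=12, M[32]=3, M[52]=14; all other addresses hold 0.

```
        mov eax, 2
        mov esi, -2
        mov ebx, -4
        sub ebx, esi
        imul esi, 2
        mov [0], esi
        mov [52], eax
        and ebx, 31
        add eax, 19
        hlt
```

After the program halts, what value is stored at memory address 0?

-4

after mov eax, 2: eax=2
after mov esi, -2: esi=-2
after mov ebx, -4: ebx=-4
after sub ebx, esi: ebx=(-4)-(-2)=-2
after imul esi, 2: esi=(-2)*2=-4
mov [0], esi → M[0]=-4
mov [52], eax → M[52]=2
after and ebx, 31: ebx=(-2)&31=30
after add eax, 19: eax=2+19=21
halt.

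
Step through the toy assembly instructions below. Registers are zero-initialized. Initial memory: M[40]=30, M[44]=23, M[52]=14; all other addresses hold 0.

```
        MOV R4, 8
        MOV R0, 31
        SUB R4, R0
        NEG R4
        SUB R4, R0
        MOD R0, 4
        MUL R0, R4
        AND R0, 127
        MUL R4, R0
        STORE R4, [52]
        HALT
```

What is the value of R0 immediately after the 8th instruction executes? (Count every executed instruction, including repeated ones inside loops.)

after MOV R4, 8: R4=8
after MOV R0, 31: R0=31
after SUB R4, R0: R4=8-31=-23
after NEG R4: R4=-(-23)=23
after SUB R4, R0: R4=23-31=-8
after MOD R0, 4: R0=31%4=3
after MUL R0, R4: R0=3*(-8)=-24
after AND R0, 127: R0=(-24)&127=104
After step 8: R0 = 104.

104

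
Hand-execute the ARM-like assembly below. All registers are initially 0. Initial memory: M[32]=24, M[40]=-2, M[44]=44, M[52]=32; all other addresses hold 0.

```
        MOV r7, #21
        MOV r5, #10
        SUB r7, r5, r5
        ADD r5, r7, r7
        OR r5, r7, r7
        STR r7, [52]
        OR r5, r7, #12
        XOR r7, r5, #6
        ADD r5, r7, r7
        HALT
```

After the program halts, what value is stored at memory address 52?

0

after MOV r7, #21: r7=21
after MOV r5, #10: r5=10
after SUB r7, r5, r5: r7=10-10=0
after ADD r5, r7, r7: r5=0+0=0
after OR r5, r7, r7: r5=0|0=0
STR r7, [52] → M[52]=0
after OR r5, r7, #12: r5=0|12=12
after XOR r7, r5, #6: r7=12^6=10
after ADD r5, r7, r7: r5=10+10=20
halt.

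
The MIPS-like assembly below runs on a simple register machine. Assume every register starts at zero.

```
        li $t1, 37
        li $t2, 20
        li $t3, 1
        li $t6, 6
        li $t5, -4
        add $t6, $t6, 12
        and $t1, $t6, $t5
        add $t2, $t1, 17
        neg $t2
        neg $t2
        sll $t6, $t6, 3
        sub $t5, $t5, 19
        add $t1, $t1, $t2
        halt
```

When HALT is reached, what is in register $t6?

144

after li $t1, 37: $t1=37
after li $t2, 20: $t2=20
after li $t3, 1: $t3=1
after li $t6, 6: $t6=6
after li $t5, -4: $t5=-4
after add $t6, $t6, 12: $t6=6+12=18
after and $t1, $t6, $t5: $t1=18&(-4)=16
after add $t2, $t1, 17: $t2=16+17=33
after neg $t2: $t2=-(33)=-33
after neg $t2: $t2=-(-33)=33
after sll $t6, $t6, 3: $t6=18<<3=144
after sub $t5, $t5, 19: $t5=(-4)-19=-23
after add $t1, $t1, $t2: $t1=16+33=49
halt.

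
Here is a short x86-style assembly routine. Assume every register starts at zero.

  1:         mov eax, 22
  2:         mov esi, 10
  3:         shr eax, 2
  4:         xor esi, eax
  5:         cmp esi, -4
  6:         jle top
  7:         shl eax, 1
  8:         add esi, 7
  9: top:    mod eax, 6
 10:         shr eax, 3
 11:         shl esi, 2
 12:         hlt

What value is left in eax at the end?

mov eax, 22 → eax=22
mov esi, 10 → esi=10
shr eax, 2 → eax=22>>2=5
xor esi, eax → esi=10^5=15
cmp esi, -4  (cmp 15,-4)
jle top: not taken
shl eax, 1 → eax=5<<1=10
add esi, 7 → esi=15+7=22
mod eax, 6 → eax=10%6=4
shr eax, 3 → eax=4>>3=0
shl esi, 2 → esi=22<<2=88
halt.

0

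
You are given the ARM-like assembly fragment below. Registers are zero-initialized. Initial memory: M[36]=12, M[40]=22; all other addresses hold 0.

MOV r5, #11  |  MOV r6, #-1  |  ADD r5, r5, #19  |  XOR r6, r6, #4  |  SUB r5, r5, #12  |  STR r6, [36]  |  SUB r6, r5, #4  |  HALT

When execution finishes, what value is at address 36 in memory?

after MOV r5, #11: r5=11
after MOV r6, #-1: r6=-1
after ADD r5, r5, #19: r5=11+19=30
after XOR r6, r6, #4: r6=(-1)^4=-5
after SUB r5, r5, #12: r5=30-12=18
STR r6, [36] → M[36]=-5
after SUB r6, r5, #4: r6=18-4=14
halt.

-5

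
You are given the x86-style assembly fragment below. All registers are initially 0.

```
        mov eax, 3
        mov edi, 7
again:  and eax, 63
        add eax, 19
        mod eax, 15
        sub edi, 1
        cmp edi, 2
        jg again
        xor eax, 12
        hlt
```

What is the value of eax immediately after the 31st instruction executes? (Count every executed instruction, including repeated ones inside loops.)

8

mov eax, 3 → eax=3
mov edi, 7 → edi=7
and eax, 63 → eax=3&63=3
add eax, 19 → eax=3+19=22
mod eax, 15 → eax=22%15=7
sub edi, 1 → edi=7-1=6
cmp edi, 2  (cmp 6,2)
jg again: taken
and eax, 63 → eax=7&63=7
add eax, 19 → eax=7+19=26
mod eax, 15 → eax=26%15=11
sub edi, 1 → edi=6-1=5
cmp edi, 2  (cmp 5,2)
jg again: taken
and eax, 63 → eax=11&63=11
add eax, 19 → eax=11+19=30
mod eax, 15 → eax=30%15=0
sub edi, 1 → edi=5-1=4
cmp edi, 2  (cmp 4,2)
jg again: taken
and eax, 63 → eax=0&63=0
add eax, 19 → eax=0+19=19
mod eax, 15 → eax=19%15=4
sub edi, 1 → edi=4-1=3
cmp edi, 2  (cmp 3,2)
jg again: taken
and eax, 63 → eax=4&63=4
add eax, 19 → eax=4+19=23
mod eax, 15 → eax=23%15=8
sub edi, 1 → edi=3-1=2
cmp edi, 2  (cmp 2,2)
After step 31: eax = 8.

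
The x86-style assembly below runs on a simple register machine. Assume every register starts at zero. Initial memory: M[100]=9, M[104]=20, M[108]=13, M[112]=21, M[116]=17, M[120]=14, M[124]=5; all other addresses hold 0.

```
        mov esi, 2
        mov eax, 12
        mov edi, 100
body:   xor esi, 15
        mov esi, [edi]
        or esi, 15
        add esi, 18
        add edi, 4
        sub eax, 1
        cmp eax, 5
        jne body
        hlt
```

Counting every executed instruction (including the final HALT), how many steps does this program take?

60

esi=2
eax=12
edi=100
esi=2^15=13
esi=M[100]=9
esi=9|15=15
esi=15+18=33
edi=100+4=104
eax=12-1=11
cmp eax, 5  (cmp 11,5)
jne body: taken
esi=33^15=46
esi=M[104]=20
esi=20|15=31
esi=31+18=49
edi=104+4=108
eax=11-1=10
cmp eax, 5  (cmp 10,5)
jne body: taken
esi=49^15=62
esi=M[108]=13
esi=13|15=15
esi=15+18=33
edi=108+4=112
eax=10-1=9
cmp eax, 5  (cmp 9,5)
jne body: taken
esi=33^15=46
esi=M[112]=21
esi=21|15=31
esi=31+18=49
edi=112+4=116
eax=9-1=8
cmp eax, 5  (cmp 8,5)
jne body: taken
esi=49^15=62
esi=M[116]=17
esi=17|15=31
esi=31+18=49
edi=116+4=120
eax=8-1=7
cmp eax, 5  (cmp 7,5)
jne body: taken
esi=49^15=62
esi=M[120]=14
esi=14|15=15
esi=15+18=33
edi=120+4=124
eax=7-1=6
cmp eax, 5  (cmp 6,5)
jne body: taken
esi=33^15=46
esi=M[124]=5
esi=5|15=15
esi=15+18=33
edi=124+4=128
eax=6-1=5
cmp eax, 5  (cmp 5,5)
jne body: not taken
halt.
Total executed instructions: 60.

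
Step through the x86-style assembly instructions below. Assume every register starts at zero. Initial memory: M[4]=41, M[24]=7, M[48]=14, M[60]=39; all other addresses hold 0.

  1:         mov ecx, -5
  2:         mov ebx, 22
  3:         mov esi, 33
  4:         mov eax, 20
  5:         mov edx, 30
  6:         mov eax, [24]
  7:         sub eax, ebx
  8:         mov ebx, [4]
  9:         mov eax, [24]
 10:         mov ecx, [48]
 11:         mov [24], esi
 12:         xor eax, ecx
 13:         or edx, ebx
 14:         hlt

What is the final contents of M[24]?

33

mov ecx, -5 → ecx=-5
mov ebx, 22 → ebx=22
mov esi, 33 → esi=33
mov eax, 20 → eax=20
mov edx, 30 → edx=30
mov eax, [24] → eax=M[24]=7
sub eax, ebx → eax=7-22=-15
mov ebx, [4] → ebx=M[4]=41
mov eax, [24] → eax=M[24]=7
mov ecx, [48] → ecx=M[48]=14
mov [24], esi → M[24]=33
xor eax, ecx → eax=7^14=9
or edx, ebx → edx=30|41=63
halt.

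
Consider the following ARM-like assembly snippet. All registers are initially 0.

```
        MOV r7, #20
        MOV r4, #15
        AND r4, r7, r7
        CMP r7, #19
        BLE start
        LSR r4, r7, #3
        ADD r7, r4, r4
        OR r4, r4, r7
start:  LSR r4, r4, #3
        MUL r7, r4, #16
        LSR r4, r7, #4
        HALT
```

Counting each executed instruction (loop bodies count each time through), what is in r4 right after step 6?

2

r7=20
r4=15
r4=20&20=20
CMP r7, #19  (cmp 20,19)
BLE start: not taken
r4=20>>3=2
After step 6: r4 = 2.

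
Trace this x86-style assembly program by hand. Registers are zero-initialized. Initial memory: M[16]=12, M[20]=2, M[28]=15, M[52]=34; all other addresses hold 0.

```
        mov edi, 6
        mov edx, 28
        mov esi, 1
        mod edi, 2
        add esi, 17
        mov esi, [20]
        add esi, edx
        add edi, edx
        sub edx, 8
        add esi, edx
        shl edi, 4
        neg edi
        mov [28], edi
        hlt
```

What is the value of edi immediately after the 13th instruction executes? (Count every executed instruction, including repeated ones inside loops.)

edi=6
edx=28
esi=1
edi=6%2=0
esi=1+17=18
esi=M[20]=2
esi=2+28=30
edi=0+28=28
edx=28-8=20
esi=30+20=50
edi=28<<4=448
edi=-(448)=-448
mov [28], edi → M[28]=-448
After step 13: edi = -448.

-448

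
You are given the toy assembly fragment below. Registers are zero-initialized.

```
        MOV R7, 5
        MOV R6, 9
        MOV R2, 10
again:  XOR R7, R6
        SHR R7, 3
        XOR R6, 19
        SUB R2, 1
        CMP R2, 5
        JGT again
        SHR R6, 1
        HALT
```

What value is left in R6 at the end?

13

after MOV R7, 5: R7=5
after MOV R6, 9: R6=9
after MOV R2, 10: R2=10
after XOR R7, R6: R7=5^9=12
after SHR R7, 3: R7=12>>3=1
after XOR R6, 19: R6=9^19=26
after SUB R2, 1: R2=10-1=9
CMP R2, 5  (cmp 9,5)
JGT again: taken
after XOR R7, R6: R7=1^26=27
after SHR R7, 3: R7=27>>3=3
after XOR R6, 19: R6=26^19=9
after SUB R2, 1: R2=9-1=8
CMP R2, 5  (cmp 8,5)
JGT again: taken
after XOR R7, R6: R7=3^9=10
after SHR R7, 3: R7=10>>3=1
after XOR R6, 19: R6=9^19=26
after SUB R2, 1: R2=8-1=7
CMP R2, 5  (cmp 7,5)
JGT again: taken
after XOR R7, R6: R7=1^26=27
after SHR R7, 3: R7=27>>3=3
after XOR R6, 19: R6=26^19=9
after SUB R2, 1: R2=7-1=6
CMP R2, 5  (cmp 6,5)
JGT again: taken
after XOR R7, R6: R7=3^9=10
after SHR R7, 3: R7=10>>3=1
after XOR R6, 19: R6=9^19=26
after SUB R2, 1: R2=6-1=5
CMP R2, 5  (cmp 5,5)
JGT again: not taken
after SHR R6, 1: R6=26>>1=13
halt.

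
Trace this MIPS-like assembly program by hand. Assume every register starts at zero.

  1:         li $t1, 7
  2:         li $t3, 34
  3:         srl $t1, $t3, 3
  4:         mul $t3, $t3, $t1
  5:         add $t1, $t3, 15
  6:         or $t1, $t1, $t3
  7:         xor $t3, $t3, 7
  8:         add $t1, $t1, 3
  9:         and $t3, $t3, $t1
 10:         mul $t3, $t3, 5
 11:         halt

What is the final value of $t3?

li $t1, 7 → $t1=7
li $t3, 34 → $t3=34
srl $t1, $t3, 3 → $t1=34>>3=4
mul $t3, $t3, $t1 → $t3=34*4=136
add $t1, $t3, 15 → $t1=136+15=151
or $t1, $t1, $t3 → $t1=151|136=159
xor $t3, $t3, 7 → $t3=136^7=143
add $t1, $t1, 3 → $t1=159+3=162
and $t3, $t3, $t1 → $t3=143&162=130
mul $t3, $t3, 5 → $t3=130*5=650
halt.

650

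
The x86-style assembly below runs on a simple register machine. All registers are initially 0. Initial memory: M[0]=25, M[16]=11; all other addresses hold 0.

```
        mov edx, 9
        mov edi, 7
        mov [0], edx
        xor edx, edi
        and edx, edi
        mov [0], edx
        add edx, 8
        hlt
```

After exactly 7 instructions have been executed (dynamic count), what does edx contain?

after mov edx, 9: edx=9
after mov edi, 7: edi=7
mov [0], edx → M[0]=9
after xor edx, edi: edx=9^7=14
after and edx, edi: edx=14&7=6
mov [0], edx → M[0]=6
after add edx, 8: edx=6+8=14
After step 7: edx = 14.

14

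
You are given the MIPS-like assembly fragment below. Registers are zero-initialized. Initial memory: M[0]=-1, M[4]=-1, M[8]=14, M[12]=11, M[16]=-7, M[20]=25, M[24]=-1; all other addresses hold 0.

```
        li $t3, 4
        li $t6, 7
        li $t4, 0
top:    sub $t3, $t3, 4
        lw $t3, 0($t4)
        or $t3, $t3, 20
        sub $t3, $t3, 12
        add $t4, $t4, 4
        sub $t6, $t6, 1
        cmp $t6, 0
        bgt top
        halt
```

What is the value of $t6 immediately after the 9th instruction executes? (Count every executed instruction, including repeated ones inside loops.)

after li $t3, 4: $t3=4
after li $t6, 7: $t6=7
after li $t4, 0: $t4=0
after sub $t3, $t3, 4: $t3=4-4=0
after lw $t3, 0($t4): $t3=M[0]=-1
after or $t3, $t3, 20: $t3=(-1)|20=-1
after sub $t3, $t3, 12: $t3=(-1)-12=-13
after add $t4, $t4, 4: $t4=0+4=4
after sub $t6, $t6, 1: $t6=7-1=6
After step 9: $t6 = 6.

6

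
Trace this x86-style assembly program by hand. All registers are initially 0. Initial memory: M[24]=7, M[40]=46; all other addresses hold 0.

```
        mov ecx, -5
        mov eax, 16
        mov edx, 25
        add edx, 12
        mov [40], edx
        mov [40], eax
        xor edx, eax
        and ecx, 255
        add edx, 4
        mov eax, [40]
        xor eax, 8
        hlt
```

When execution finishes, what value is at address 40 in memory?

16

mov ecx, -5 → ecx=-5
mov eax, 16 → eax=16
mov edx, 25 → edx=25
add edx, 12 → edx=25+12=37
mov [40], edx → M[40]=37
mov [40], eax → M[40]=16
xor edx, eax → edx=37^16=53
and ecx, 255 → ecx=(-5)&255=251
add edx, 4 → edx=53+4=57
mov eax, [40] → eax=M[40]=16
xor eax, 8 → eax=16^8=24
halt.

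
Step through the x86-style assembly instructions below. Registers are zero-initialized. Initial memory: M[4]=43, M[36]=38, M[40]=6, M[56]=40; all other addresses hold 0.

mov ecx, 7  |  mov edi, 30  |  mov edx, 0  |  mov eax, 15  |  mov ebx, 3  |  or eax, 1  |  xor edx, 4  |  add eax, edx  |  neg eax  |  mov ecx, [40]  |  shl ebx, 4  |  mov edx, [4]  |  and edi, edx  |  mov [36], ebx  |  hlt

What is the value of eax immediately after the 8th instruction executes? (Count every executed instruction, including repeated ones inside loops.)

19

after mov ecx, 7: ecx=7
after mov edi, 30: edi=30
after mov edx, 0: edx=0
after mov eax, 15: eax=15
after mov ebx, 3: ebx=3
after or eax, 1: eax=15|1=15
after xor edx, 4: edx=0^4=4
after add eax, edx: eax=15+4=19
After step 8: eax = 19.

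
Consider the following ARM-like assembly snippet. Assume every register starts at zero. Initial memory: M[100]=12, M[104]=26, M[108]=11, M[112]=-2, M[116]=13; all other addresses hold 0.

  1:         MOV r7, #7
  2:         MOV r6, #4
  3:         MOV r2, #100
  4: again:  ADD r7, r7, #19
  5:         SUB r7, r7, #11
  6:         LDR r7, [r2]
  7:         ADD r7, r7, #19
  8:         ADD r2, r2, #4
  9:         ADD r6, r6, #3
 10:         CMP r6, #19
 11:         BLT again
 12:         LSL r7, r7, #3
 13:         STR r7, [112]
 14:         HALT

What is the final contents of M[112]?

MOV r7, #7 → r7=7
MOV r6, #4 → r6=4
MOV r2, #100 → r2=100
ADD r7, r7, #19 → r7=7+19=26
SUB r7, r7, #11 → r7=26-11=15
LDR r7, [r2] → r7=M[100]=12
ADD r7, r7, #19 → r7=12+19=31
ADD r2, r2, #4 → r2=100+4=104
ADD r6, r6, #3 → r6=4+3=7
CMP r6, #19  (cmp 7,19)
BLT again: taken
ADD r7, r7, #19 → r7=31+19=50
SUB r7, r7, #11 → r7=50-11=39
LDR r7, [r2] → r7=M[104]=26
ADD r7, r7, #19 → r7=26+19=45
ADD r2, r2, #4 → r2=104+4=108
ADD r6, r6, #3 → r6=7+3=10
CMP r6, #19  (cmp 10,19)
BLT again: taken
ADD r7, r7, #19 → r7=45+19=64
SUB r7, r7, #11 → r7=64-11=53
LDR r7, [r2] → r7=M[108]=11
ADD r7, r7, #19 → r7=11+19=30
ADD r2, r2, #4 → r2=108+4=112
ADD r6, r6, #3 → r6=10+3=13
CMP r6, #19  (cmp 13,19)
BLT again: taken
ADD r7, r7, #19 → r7=30+19=49
SUB r7, r7, #11 → r7=49-11=38
LDR r7, [r2] → r7=M[112]=-2
ADD r7, r7, #19 → r7=(-2)+19=17
ADD r2, r2, #4 → r2=112+4=116
ADD r6, r6, #3 → r6=13+3=16
CMP r6, #19  (cmp 16,19)
BLT again: taken
ADD r7, r7, #19 → r7=17+19=36
SUB r7, r7, #11 → r7=36-11=25
LDR r7, [r2] → r7=M[116]=13
ADD r7, r7, #19 → r7=13+19=32
ADD r2, r2, #4 → r2=116+4=120
ADD r6, r6, #3 → r6=16+3=19
CMP r6, #19  (cmp 19,19)
BLT again: not taken
LSL r7, r7, #3 → r7=32<<3=256
STR r7, [112] → M[112]=256
halt.

256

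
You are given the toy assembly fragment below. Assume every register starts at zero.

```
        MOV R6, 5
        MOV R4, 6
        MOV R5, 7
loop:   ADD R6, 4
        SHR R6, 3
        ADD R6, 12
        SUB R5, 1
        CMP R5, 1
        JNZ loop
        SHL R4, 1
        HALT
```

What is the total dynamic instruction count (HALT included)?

41

after MOV R6, 5: R6=5
after MOV R4, 6: R4=6
after MOV R5, 7: R5=7
after ADD R6, 4: R6=5+4=9
after SHR R6, 3: R6=9>>3=1
after ADD R6, 12: R6=1+12=13
after SUB R5, 1: R5=7-1=6
CMP R5, 1  (cmp 6,1)
JNZ loop: taken
after ADD R6, 4: R6=13+4=17
after SHR R6, 3: R6=17>>3=2
after ADD R6, 12: R6=2+12=14
after SUB R5, 1: R5=6-1=5
CMP R5, 1  (cmp 5,1)
JNZ loop: taken
after ADD R6, 4: R6=14+4=18
after SHR R6, 3: R6=18>>3=2
after ADD R6, 12: R6=2+12=14
after SUB R5, 1: R5=5-1=4
CMP R5, 1  (cmp 4,1)
JNZ loop: taken
after ADD R6, 4: R6=14+4=18
after SHR R6, 3: R6=18>>3=2
after ADD R6, 12: R6=2+12=14
after SUB R5, 1: R5=4-1=3
CMP R5, 1  (cmp 3,1)
JNZ loop: taken
after ADD R6, 4: R6=14+4=18
after SHR R6, 3: R6=18>>3=2
after ADD R6, 12: R6=2+12=14
after SUB R5, 1: R5=3-1=2
CMP R5, 1  (cmp 2,1)
JNZ loop: taken
after ADD R6, 4: R6=14+4=18
after SHR R6, 3: R6=18>>3=2
after ADD R6, 12: R6=2+12=14
after SUB R5, 1: R5=2-1=1
CMP R5, 1  (cmp 1,1)
JNZ loop: not taken
after SHL R4, 1: R4=6<<1=12
halt.
Total executed instructions: 41.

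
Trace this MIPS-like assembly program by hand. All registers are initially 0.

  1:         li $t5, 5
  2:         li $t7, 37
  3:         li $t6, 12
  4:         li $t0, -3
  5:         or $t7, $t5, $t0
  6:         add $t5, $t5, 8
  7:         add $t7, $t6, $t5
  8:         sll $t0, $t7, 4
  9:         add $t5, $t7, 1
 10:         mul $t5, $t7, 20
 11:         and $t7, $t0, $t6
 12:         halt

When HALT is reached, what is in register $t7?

0

after li $t5, 5: $t5=5
after li $t7, 37: $t7=37
after li $t6, 12: $t6=12
after li $t0, -3: $t0=-3
after or $t7, $t5, $t0: $t7=5|(-3)=-3
after add $t5, $t5, 8: $t5=5+8=13
after add $t7, $t6, $t5: $t7=12+13=25
after sll $t0, $t7, 4: $t0=25<<4=400
after add $t5, $t7, 1: $t5=25+1=26
after mul $t5, $t7, 20: $t5=25*20=500
after and $t7, $t0, $t6: $t7=400&12=0
halt.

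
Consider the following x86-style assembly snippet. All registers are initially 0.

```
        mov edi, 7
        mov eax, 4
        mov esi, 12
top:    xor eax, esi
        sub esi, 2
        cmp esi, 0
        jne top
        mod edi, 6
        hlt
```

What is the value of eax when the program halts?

10

after mov edi, 7: edi=7
after mov eax, 4: eax=4
after mov esi, 12: esi=12
after xor eax, esi: eax=4^12=8
after sub esi, 2: esi=12-2=10
cmp esi, 0  (cmp 10,0)
jne top: taken
after xor eax, esi: eax=8^10=2
after sub esi, 2: esi=10-2=8
cmp esi, 0  (cmp 8,0)
jne top: taken
after xor eax, esi: eax=2^8=10
after sub esi, 2: esi=8-2=6
cmp esi, 0  (cmp 6,0)
jne top: taken
after xor eax, esi: eax=10^6=12
after sub esi, 2: esi=6-2=4
cmp esi, 0  (cmp 4,0)
jne top: taken
after xor eax, esi: eax=12^4=8
after sub esi, 2: esi=4-2=2
cmp esi, 0  (cmp 2,0)
jne top: taken
after xor eax, esi: eax=8^2=10
after sub esi, 2: esi=2-2=0
cmp esi, 0  (cmp 0,0)
jne top: not taken
after mod edi, 6: edi=7%6=1
halt.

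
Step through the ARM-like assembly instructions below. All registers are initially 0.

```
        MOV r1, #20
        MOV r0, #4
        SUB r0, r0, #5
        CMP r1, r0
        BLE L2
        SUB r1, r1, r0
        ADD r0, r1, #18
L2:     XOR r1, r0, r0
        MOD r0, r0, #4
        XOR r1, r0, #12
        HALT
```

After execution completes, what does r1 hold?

15

after MOV r1, #20: r1=20
after MOV r0, #4: r0=4
after SUB r0, r0, #5: r0=4-5=-1
CMP r1, r0  (cmp 20,-1)
BLE L2: not taken
after SUB r1, r1, r0: r1=20-(-1)=21
after ADD r0, r1, #18: r0=21+18=39
after XOR r1, r0, r0: r1=39^39=0
after MOD r0, r0, #4: r0=39%4=3
after XOR r1, r0, #12: r1=3^12=15
halt.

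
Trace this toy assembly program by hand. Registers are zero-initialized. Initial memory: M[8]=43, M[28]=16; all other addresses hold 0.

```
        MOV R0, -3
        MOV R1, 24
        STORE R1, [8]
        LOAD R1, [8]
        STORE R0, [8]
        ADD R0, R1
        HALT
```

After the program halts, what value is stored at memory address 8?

MOV R0, -3 → R0=-3
MOV R1, 24 → R1=24
STORE R1, [8] → M[8]=24
LOAD R1, [8] → R1=M[8]=24
STORE R0, [8] → M[8]=-3
ADD R0, R1 → R0=(-3)+24=21
halt.

-3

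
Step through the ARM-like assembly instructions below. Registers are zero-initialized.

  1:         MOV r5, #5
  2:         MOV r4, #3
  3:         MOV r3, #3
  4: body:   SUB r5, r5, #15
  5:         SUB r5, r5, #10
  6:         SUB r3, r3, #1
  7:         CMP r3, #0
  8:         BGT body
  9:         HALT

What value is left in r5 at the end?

r5=5
r4=3
r3=3
r5=5-15=-10
r5=(-10)-10=-20
r3=3-1=2
CMP r3, #0  (cmp 2,0)
BGT body: taken
r5=(-20)-15=-35
r5=(-35)-10=-45
r3=2-1=1
CMP r3, #0  (cmp 1,0)
BGT body: taken
r5=(-45)-15=-60
r5=(-60)-10=-70
r3=1-1=0
CMP r3, #0  (cmp 0,0)
BGT body: not taken
halt.

-70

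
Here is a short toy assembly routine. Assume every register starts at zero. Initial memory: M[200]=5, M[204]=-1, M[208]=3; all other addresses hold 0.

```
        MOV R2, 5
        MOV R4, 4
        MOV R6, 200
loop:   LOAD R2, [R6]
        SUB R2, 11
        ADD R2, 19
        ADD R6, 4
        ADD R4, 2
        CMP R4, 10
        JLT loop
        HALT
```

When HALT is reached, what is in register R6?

212

after MOV R2, 5: R2=5
after MOV R4, 4: R4=4
after MOV R6, 200: R6=200
after LOAD R2, [R6]: R2=M[200]=5
after SUB R2, 11: R2=5-11=-6
after ADD R2, 19: R2=(-6)+19=13
after ADD R6, 4: R6=200+4=204
after ADD R4, 2: R4=4+2=6
CMP R4, 10  (cmp 6,10)
JLT loop: taken
after LOAD R2, [R6]: R2=M[204]=-1
after SUB R2, 11: R2=(-1)-11=-12
after ADD R2, 19: R2=(-12)+19=7
after ADD R6, 4: R6=204+4=208
after ADD R4, 2: R4=6+2=8
CMP R4, 10  (cmp 8,10)
JLT loop: taken
after LOAD R2, [R6]: R2=M[208]=3
after SUB R2, 11: R2=3-11=-8
after ADD R2, 19: R2=(-8)+19=11
after ADD R6, 4: R6=208+4=212
after ADD R4, 2: R4=8+2=10
CMP R4, 10  (cmp 10,10)
JLT loop: not taken
halt.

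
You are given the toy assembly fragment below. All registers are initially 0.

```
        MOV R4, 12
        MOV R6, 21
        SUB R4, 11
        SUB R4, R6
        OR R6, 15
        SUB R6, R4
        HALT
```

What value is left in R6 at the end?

MOV R4, 12 → R4=12
MOV R6, 21 → R6=21
SUB R4, 11 → R4=12-11=1
SUB R4, R6 → R4=1-21=-20
OR R6, 15 → R6=21|15=31
SUB R6, R4 → R6=31-(-20)=51
halt.

51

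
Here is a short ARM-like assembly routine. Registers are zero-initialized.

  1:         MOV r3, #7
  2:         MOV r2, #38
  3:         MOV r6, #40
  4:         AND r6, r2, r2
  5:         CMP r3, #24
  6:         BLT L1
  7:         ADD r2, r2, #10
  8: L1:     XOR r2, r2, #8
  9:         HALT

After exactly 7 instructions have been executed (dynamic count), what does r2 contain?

MOV r3, #7 → r3=7
MOV r2, #38 → r2=38
MOV r6, #40 → r6=40
AND r6, r2, r2 → r6=38&38=38
CMP r3, #24  (cmp 7,24)
BLT L1: taken
XOR r2, r2, #8 → r2=38^8=46
After step 7: r2 = 46.

46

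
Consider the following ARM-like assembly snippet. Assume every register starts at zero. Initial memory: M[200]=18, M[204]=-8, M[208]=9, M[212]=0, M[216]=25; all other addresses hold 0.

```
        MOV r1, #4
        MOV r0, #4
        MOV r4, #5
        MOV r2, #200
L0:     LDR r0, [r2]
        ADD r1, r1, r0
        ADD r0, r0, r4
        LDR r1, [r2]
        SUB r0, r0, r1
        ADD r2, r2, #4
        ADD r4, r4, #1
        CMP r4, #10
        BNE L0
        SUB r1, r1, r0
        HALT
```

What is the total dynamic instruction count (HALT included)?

MOV r1, #4 → r1=4
MOV r0, #4 → r0=4
MOV r4, #5 → r4=5
MOV r2, #200 → r2=200
LDR r0, [r2] → r0=M[200]=18
ADD r1, r1, r0 → r1=4+18=22
ADD r0, r0, r4 → r0=18+5=23
LDR r1, [r2] → r1=M[200]=18
SUB r0, r0, r1 → r0=23-18=5
ADD r2, r2, #4 → r2=200+4=204
ADD r4, r4, #1 → r4=5+1=6
CMP r4, #10  (cmp 6,10)
BNE L0: taken
LDR r0, [r2] → r0=M[204]=-8
ADD r1, r1, r0 → r1=18+(-8)=10
ADD r0, r0, r4 → r0=(-8)+6=-2
LDR r1, [r2] → r1=M[204]=-8
SUB r0, r0, r1 → r0=(-2)-(-8)=6
ADD r2, r2, #4 → r2=204+4=208
ADD r4, r4, #1 → r4=6+1=7
CMP r4, #10  (cmp 7,10)
BNE L0: taken
LDR r0, [r2] → r0=M[208]=9
ADD r1, r1, r0 → r1=(-8)+9=1
ADD r0, r0, r4 → r0=9+7=16
LDR r1, [r2] → r1=M[208]=9
SUB r0, r0, r1 → r0=16-9=7
ADD r2, r2, #4 → r2=208+4=212
ADD r4, r4, #1 → r4=7+1=8
CMP r4, #10  (cmp 8,10)
BNE L0: taken
LDR r0, [r2] → r0=M[212]=0
ADD r1, r1, r0 → r1=9+0=9
ADD r0, r0, r4 → r0=0+8=8
LDR r1, [r2] → r1=M[212]=0
SUB r0, r0, r1 → r0=8-0=8
ADD r2, r2, #4 → r2=212+4=216
ADD r4, r4, #1 → r4=8+1=9
CMP r4, #10  (cmp 9,10)
BNE L0: taken
LDR r0, [r2] → r0=M[216]=25
ADD r1, r1, r0 → r1=0+25=25
ADD r0, r0, r4 → r0=25+9=34
LDR r1, [r2] → r1=M[216]=25
SUB r0, r0, r1 → r0=34-25=9
ADD r2, r2, #4 → r2=216+4=220
ADD r4, r4, #1 → r4=9+1=10
CMP r4, #10  (cmp 10,10)
BNE L0: not taken
SUB r1, r1, r0 → r1=25-9=16
halt.
Total executed instructions: 51.

51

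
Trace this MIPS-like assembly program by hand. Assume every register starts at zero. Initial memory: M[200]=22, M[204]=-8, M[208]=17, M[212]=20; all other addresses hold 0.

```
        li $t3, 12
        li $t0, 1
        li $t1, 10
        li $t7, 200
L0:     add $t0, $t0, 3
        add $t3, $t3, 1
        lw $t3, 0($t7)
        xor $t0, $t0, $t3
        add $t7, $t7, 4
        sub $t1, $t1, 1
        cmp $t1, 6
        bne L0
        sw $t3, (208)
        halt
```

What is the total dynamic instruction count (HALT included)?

38

li $t3, 12 → $t3=12
li $t0, 1 → $t0=1
li $t1, 10 → $t1=10
li $t7, 200 → $t7=200
add $t0, $t0, 3 → $t0=1+3=4
add $t3, $t3, 1 → $t3=12+1=13
lw $t3, 0($t7) → $t3=M[200]=22
xor $t0, $t0, $t3 → $t0=4^22=18
add $t7, $t7, 4 → $t7=200+4=204
sub $t1, $t1, 1 → $t1=10-1=9
cmp $t1, 6  (cmp 9,6)
bne L0: taken
add $t0, $t0, 3 → $t0=18+3=21
add $t3, $t3, 1 → $t3=22+1=23
lw $t3, 0($t7) → $t3=M[204]=-8
xor $t0, $t0, $t3 → $t0=21^(-8)=-19
add $t7, $t7, 4 → $t7=204+4=208
sub $t1, $t1, 1 → $t1=9-1=8
cmp $t1, 6  (cmp 8,6)
bne L0: taken
add $t0, $t0, 3 → $t0=(-19)+3=-16
add $t3, $t3, 1 → $t3=(-8)+1=-7
lw $t3, 0($t7) → $t3=M[208]=17
xor $t0, $t0, $t3 → $t0=(-16)^17=-31
add $t7, $t7, 4 → $t7=208+4=212
sub $t1, $t1, 1 → $t1=8-1=7
cmp $t1, 6  (cmp 7,6)
bne L0: taken
add $t0, $t0, 3 → $t0=(-31)+3=-28
add $t3, $t3, 1 → $t3=17+1=18
lw $t3, 0($t7) → $t3=M[212]=20
xor $t0, $t0, $t3 → $t0=(-28)^20=-16
add $t7, $t7, 4 → $t7=212+4=216
sub $t1, $t1, 1 → $t1=7-1=6
cmp $t1, 6  (cmp 6,6)
bne L0: not taken
sw $t3, (208) → M[208]=20
halt.
Total executed instructions: 38.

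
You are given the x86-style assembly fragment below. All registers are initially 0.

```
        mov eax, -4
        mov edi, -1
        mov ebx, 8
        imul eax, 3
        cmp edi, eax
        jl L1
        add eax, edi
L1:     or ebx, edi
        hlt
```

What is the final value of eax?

eax=-4
edi=-1
ebx=8
eax=(-4)*3=-12
cmp edi, eax  (cmp -1,-12)
jl L1: not taken
eax=(-12)+(-1)=-13
ebx=8|(-1)=-1
halt.

-13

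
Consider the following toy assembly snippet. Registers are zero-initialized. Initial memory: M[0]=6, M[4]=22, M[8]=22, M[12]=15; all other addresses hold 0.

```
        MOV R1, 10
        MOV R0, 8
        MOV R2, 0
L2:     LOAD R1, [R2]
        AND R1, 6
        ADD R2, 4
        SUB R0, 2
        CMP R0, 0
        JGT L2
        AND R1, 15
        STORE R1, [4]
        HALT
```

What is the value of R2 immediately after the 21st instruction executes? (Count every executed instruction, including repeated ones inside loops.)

12

MOV R1, 10 → R1=10
MOV R0, 8 → R0=8
MOV R2, 0 → R2=0
LOAD R1, [R2] → R1=M[0]=6
AND R1, 6 → R1=6&6=6
ADD R2, 4 → R2=0+4=4
SUB R0, 2 → R0=8-2=6
CMP R0, 0  (cmp 6,0)
JGT L2: taken
LOAD R1, [R2] → R1=M[4]=22
AND R1, 6 → R1=22&6=6
ADD R2, 4 → R2=4+4=8
SUB R0, 2 → R0=6-2=4
CMP R0, 0  (cmp 4,0)
JGT L2: taken
LOAD R1, [R2] → R1=M[8]=22
AND R1, 6 → R1=22&6=6
ADD R2, 4 → R2=8+4=12
SUB R0, 2 → R0=4-2=2
CMP R0, 0  (cmp 2,0)
JGT L2: taken
After step 21: R2 = 12.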